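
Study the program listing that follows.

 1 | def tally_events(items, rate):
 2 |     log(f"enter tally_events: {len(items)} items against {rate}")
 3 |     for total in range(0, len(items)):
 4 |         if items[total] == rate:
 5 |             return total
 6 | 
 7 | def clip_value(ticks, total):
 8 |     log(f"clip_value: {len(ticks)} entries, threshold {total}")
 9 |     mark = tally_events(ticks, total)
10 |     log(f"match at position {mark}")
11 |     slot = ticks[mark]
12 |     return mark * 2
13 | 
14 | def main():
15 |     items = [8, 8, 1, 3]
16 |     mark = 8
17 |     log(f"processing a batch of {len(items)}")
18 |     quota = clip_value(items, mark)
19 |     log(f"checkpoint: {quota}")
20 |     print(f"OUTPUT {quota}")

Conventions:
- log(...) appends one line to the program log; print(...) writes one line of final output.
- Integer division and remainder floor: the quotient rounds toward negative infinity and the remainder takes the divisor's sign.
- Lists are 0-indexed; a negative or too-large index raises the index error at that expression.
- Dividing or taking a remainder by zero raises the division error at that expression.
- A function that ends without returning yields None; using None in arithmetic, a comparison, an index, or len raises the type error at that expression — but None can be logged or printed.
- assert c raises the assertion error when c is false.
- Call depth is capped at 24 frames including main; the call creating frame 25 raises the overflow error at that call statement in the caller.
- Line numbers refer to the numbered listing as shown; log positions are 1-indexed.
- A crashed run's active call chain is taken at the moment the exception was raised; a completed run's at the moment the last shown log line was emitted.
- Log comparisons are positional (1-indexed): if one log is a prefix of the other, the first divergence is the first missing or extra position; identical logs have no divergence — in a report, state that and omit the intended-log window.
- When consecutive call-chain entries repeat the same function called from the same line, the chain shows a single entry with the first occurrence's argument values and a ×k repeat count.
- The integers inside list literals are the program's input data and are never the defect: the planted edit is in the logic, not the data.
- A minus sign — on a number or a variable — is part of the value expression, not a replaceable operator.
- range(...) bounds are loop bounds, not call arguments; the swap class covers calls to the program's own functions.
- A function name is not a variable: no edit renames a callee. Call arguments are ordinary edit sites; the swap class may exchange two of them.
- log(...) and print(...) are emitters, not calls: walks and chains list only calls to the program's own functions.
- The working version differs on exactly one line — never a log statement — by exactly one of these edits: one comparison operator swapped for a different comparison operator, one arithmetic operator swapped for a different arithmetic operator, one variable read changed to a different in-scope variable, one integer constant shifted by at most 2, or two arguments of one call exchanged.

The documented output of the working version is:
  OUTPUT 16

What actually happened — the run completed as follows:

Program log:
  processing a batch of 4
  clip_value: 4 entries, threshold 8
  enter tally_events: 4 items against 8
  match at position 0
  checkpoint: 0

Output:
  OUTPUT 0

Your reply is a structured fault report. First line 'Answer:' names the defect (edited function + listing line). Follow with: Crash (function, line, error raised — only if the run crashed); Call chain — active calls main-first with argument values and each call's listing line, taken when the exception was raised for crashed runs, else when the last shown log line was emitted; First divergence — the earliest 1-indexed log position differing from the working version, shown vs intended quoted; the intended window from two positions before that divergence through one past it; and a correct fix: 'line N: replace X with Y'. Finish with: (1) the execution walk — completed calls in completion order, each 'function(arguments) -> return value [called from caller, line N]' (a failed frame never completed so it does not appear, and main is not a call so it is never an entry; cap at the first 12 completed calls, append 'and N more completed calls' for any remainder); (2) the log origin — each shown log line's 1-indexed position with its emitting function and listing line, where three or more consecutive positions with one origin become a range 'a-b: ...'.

Answer: the defect is in clip_value at line 12.
Key fact: The log first diverges at position 5: the faulty run prints 'checkpoint: 0' where the working version prints 'checkpoint: 16'.
Call chain: main.
First divergence: at position 5 the run shows 'checkpoint: 0' where the working version logs 'checkpoint: 16'.
Intended log window:
  3: enter tally_events: 4 items against 8
  4: match at position 0
  5: checkpoint: 16
Execution walk:
  tally_events([8, 8, 1, 3], 8) -> 0  [called from clip_value, line 9]
  clip_value([8, 8, 1, 3], 8) -> 0  [called from main, line 18]
Log line origins:
  1: from main, line 17
  2: from clip_value, line 8
  3: from tally_events, line 2
  4: from clip_value, line 10
  5: from main, line 19
A correct fix: line 12: replace `mark` with `slot`.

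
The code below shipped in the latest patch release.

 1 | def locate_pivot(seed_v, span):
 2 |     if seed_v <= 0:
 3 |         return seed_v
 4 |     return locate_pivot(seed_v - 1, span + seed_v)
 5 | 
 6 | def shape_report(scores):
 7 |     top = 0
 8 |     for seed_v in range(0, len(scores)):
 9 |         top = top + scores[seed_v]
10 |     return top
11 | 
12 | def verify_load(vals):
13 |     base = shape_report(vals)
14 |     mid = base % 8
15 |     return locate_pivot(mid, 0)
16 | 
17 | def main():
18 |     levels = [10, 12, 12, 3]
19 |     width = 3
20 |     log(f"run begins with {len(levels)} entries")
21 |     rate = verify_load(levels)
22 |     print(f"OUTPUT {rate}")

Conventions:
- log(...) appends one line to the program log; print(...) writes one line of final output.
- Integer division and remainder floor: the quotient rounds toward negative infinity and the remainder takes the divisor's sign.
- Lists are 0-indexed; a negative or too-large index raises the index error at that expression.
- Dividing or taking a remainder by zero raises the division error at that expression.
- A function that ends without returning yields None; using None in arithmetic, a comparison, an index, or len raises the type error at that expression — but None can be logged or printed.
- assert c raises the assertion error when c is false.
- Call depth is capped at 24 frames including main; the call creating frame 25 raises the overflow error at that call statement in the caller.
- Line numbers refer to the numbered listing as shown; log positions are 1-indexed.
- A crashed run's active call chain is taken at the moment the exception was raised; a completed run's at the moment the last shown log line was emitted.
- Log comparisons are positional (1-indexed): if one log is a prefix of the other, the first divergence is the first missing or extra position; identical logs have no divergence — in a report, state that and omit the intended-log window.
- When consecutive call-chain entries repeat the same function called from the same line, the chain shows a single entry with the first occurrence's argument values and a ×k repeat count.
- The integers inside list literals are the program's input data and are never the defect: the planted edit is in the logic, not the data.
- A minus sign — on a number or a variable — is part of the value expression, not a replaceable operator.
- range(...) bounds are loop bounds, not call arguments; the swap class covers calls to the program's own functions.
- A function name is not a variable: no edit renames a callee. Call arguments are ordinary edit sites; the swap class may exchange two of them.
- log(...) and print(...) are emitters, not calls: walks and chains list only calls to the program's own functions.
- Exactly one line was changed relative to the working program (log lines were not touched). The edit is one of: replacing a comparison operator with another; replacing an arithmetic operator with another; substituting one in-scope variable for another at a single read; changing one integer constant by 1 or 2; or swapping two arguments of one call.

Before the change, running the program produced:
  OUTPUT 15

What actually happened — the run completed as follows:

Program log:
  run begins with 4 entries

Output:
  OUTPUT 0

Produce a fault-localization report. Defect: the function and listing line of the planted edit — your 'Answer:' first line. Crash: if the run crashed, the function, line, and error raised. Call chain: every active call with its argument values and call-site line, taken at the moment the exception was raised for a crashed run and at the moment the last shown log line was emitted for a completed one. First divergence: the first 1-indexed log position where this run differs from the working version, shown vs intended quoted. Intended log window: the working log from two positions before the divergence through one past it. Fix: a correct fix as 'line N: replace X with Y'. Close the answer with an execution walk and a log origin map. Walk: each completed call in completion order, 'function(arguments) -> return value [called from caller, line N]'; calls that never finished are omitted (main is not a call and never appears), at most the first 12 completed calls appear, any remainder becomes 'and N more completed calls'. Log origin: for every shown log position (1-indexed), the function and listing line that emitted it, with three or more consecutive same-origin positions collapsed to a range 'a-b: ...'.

Answer: the defect is in locate_pivot at line 3.
Key observation: Log streams are identical — the defect surfaces only in the printed output.
Call chain: main.
First divergence: there is none — every log position agrees.
Execution walk:
  shape_report([10, 12, 12, 3]) -> 37  [called from verify_load, line 13]
  locate_pivot(0, 15) -> 0  [called from locate_pivot, line 4]
  locate_pivot(1, 14) -> 0  [called from locate_pivot, line 4]
  locate_pivot(2, 12) -> 0  [called from locate_pivot, line 4]
  locate_pivot(3, 9) -> 0  [called from locate_pivot, line 4]
  locate_pivot(4, 5) -> 0  [called from locate_pivot, line 4]
  locate_pivot(5, 0) -> 0  [called from verify_load, line 15]
  verify_load([10, 12, 12, 3]) -> 0  [called from main, line 21]
Log line origins:
  1: logged in main at line 20
A correct fix: line 3: replace `seed_v` with `span`.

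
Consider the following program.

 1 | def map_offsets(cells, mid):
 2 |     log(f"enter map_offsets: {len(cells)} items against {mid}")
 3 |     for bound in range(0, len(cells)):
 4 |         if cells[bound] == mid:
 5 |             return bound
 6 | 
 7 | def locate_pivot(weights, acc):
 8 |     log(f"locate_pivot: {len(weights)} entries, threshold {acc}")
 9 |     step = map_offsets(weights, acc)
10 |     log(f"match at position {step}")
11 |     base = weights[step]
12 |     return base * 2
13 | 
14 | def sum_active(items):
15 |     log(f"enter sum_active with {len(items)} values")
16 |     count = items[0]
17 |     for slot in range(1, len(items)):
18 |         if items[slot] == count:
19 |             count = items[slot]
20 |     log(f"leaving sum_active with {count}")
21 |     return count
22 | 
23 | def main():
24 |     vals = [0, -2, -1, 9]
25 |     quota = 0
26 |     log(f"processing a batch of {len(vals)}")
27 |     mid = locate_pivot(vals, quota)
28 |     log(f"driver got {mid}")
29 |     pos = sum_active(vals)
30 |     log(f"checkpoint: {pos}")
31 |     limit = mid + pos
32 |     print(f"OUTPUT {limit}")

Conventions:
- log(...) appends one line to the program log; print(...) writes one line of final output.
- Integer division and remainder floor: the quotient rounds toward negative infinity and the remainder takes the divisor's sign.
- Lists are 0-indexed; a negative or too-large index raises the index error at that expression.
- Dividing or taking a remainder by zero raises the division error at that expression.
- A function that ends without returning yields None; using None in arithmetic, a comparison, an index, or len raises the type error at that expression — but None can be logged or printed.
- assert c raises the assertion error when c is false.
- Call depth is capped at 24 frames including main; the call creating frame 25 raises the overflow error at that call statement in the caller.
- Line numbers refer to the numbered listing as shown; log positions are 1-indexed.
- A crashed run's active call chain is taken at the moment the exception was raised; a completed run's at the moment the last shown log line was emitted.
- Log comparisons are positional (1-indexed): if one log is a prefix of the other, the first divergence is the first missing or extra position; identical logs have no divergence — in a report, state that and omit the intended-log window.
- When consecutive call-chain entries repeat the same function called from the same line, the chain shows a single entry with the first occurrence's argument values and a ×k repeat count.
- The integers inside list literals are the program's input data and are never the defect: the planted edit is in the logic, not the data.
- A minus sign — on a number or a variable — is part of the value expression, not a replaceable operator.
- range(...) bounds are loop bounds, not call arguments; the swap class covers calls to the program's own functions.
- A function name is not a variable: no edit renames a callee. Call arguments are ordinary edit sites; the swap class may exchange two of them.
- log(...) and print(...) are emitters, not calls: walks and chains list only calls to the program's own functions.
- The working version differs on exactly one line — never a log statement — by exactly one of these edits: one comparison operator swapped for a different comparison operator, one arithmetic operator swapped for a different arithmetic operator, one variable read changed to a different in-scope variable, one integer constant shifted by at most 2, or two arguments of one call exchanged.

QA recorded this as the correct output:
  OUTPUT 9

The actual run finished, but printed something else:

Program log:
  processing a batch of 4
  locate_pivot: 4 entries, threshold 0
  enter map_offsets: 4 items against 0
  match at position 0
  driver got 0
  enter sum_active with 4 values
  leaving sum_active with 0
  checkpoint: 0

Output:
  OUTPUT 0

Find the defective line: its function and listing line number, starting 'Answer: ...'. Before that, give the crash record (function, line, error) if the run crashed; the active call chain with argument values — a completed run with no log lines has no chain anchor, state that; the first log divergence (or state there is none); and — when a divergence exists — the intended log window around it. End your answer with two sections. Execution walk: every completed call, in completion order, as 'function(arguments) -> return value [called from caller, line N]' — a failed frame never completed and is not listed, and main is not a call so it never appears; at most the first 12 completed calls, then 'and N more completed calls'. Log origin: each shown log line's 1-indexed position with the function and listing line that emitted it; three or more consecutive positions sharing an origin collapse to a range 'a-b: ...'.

Answer: the defect is in sum_active at line 18.
The tell: The log first diverges at position 7: the faulty run prints 'leaving sum_active with 0' where the working version prints 'leaving sum_active with 9'.
Call chain: main.
First divergence: position 7 — the shown line 'leaving sum_active with 0' should read 'leaving sum_active with 9'.
Intended log window:
  5: driver got 0
  6: enter sum_active with 4 values
  7: leaving sum_active with 9
  8: checkpoint: 9
Execution walk:
  map_offsets([0, -2, -1, 9], 0) -> 0  [called from locate_pivot, line 9]
  locate_pivot([0, -2, -1, 9], 0) -> 0  [called from main, line 27]
  sum_active([0, -2, -1, 9]) -> 0  [called from main, line 29]
Origin of each log line:
  1 — main, line 26
  2 — locate_pivot, line 8
  3 — map_offsets, line 2
  4 — locate_pivot, line 10
  5 — main, line 28
  6 — sum_active, line 15
  7 — sum_active, line 20
  8 — main, line 30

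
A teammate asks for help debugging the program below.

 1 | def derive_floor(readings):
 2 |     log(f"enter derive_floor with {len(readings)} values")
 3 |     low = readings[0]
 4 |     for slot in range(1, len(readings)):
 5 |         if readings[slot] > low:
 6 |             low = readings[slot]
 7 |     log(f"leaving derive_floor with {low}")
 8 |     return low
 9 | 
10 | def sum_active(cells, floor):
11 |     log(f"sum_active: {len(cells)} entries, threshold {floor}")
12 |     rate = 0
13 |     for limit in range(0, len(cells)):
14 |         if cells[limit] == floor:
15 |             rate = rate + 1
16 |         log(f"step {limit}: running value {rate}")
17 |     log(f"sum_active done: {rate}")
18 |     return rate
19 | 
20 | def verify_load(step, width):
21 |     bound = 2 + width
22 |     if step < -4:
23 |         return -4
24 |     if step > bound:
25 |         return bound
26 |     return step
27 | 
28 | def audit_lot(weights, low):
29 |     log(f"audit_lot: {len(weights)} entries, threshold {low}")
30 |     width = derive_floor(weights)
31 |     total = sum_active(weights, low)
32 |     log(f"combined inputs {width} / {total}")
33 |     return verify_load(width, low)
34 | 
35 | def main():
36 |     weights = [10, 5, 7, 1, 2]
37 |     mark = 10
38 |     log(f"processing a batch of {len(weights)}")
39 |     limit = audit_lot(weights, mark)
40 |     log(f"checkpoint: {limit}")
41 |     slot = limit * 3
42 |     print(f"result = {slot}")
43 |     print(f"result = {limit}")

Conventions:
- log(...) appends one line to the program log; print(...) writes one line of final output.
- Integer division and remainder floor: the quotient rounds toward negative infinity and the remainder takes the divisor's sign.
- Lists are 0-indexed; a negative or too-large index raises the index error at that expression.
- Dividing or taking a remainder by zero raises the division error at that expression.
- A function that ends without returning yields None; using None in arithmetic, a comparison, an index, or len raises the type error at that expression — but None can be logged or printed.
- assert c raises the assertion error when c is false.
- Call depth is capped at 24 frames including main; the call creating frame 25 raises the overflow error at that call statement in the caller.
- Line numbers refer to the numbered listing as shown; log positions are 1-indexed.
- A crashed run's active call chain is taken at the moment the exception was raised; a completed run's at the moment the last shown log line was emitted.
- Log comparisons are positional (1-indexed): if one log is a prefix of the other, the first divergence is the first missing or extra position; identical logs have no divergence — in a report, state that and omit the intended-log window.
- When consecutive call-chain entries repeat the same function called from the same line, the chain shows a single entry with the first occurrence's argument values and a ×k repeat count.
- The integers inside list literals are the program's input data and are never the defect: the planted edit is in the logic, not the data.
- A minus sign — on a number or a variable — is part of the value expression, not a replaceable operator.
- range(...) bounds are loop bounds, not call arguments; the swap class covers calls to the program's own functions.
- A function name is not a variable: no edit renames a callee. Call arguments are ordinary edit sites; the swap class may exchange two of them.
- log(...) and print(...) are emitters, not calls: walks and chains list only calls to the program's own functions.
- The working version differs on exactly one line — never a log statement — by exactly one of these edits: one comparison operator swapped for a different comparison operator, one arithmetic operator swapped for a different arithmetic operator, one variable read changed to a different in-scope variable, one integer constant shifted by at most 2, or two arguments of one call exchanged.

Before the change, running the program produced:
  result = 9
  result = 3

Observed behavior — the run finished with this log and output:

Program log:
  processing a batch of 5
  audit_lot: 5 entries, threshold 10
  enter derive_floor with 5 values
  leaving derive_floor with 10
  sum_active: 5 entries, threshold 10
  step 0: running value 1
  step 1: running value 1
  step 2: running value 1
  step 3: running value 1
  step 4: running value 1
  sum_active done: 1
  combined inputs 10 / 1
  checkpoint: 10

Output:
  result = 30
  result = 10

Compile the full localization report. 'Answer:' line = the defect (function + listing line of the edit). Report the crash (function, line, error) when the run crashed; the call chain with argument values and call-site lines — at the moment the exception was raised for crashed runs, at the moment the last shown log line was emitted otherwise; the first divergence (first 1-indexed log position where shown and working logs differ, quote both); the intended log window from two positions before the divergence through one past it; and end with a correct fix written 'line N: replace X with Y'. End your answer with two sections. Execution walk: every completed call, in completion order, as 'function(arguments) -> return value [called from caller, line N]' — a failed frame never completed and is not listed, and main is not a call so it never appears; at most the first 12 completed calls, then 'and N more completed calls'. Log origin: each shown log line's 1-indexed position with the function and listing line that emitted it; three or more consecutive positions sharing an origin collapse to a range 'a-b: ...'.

Answer: the defect is in audit_lot at line 33.
Key fact: Log line 13 is where behavior first shows: 'checkpoint: 10' appears instead of 'checkpoint: 3'.
Call chain: main.
First divergence: position 13; shown 'checkpoint: 10' vs intended 'checkpoint: 3'.
Intended log window:
  11: sum_active done: 1
  12: combined inputs 10 / 1
  13: checkpoint: 3
Execution walk:
  derive_floor([10, 5, 7, 1, 2]) -> 10  [called from audit_lot, line 30]
  sum_active([10, 5, 7, 1, 2], 10) -> 1  [called from audit_lot, line 31]
  verify_load(10, 10) -> 10  [called from audit_lot, line 33]
  audit_lot([10, 5, 7, 1, 2], 10) -> 10  [called from main, line 39]
Log line origins:
  1: emitted by main (line 38)
  2: emitted by audit_lot (line 29)
  3: emitted by derive_floor (line 2)
  4: emitted by derive_floor (line 7)
  5: emitted by sum_active (line 11)
  6-10: emitted by sum_active (line 16)
  11: emitted by sum_active (line 17)
  12: emitted by audit_lot (line 32)
  13: emitted by main (line 40)
A correct fix: line 33: replace `low` with `total`.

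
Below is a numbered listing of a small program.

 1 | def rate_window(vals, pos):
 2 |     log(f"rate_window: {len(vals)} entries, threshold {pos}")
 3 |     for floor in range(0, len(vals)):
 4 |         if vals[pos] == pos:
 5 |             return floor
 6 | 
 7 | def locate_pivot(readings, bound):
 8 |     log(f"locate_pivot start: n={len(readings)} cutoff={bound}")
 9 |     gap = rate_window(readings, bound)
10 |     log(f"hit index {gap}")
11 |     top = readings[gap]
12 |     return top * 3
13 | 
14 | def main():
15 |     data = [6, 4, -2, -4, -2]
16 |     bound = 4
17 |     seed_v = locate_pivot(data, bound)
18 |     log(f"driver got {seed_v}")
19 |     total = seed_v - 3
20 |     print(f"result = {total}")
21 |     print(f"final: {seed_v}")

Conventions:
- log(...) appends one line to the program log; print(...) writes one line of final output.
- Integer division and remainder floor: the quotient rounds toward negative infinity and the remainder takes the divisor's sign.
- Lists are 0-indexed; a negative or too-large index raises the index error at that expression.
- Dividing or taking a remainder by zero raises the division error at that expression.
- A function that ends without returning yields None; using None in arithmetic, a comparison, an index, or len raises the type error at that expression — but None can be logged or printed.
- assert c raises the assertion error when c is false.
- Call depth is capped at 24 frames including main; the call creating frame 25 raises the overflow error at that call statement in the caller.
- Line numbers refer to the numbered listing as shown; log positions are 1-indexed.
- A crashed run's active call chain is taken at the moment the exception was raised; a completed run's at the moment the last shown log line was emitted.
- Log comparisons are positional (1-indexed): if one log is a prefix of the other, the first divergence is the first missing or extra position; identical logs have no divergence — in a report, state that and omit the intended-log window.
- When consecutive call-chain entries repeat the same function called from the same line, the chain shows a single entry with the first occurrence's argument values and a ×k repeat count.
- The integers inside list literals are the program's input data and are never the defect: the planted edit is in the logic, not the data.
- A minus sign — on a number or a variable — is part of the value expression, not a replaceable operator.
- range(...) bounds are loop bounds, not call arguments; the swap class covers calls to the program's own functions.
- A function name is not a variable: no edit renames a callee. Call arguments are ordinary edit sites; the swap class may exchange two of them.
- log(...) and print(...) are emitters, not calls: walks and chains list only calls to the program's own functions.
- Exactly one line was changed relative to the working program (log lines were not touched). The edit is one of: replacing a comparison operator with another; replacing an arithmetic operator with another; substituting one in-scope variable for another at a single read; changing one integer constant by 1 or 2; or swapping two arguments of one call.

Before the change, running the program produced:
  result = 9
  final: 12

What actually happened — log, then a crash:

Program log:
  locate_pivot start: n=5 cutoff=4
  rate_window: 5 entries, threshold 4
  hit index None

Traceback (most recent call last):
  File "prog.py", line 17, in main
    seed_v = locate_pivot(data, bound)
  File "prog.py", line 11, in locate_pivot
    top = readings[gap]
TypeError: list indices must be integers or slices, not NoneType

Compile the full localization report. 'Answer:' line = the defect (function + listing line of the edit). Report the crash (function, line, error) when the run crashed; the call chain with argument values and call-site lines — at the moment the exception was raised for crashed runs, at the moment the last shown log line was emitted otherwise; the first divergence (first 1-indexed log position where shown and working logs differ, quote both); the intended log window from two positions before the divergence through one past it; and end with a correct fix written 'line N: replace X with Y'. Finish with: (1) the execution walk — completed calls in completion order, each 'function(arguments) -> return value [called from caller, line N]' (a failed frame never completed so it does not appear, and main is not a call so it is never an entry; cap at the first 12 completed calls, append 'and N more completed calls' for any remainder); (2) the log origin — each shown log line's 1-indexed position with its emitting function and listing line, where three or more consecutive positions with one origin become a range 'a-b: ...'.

Answer: the defect is in rate_window at line 4.
Key observation: Log line 3 is where behavior first shows: 'hit index None' appears instead of 'hit index 1'.
Crash: locate_pivot, line 11, TypeError.
Call chain: main -> locate_pivot([6, 4, -2, -4, -2], 4) (called at line 17).
First divergence: position 3 — shown 'hit index None', intended 'hit index 1'.
Intended log window:
  1: locate_pivot start: n=5 cutoff=4
  2: rate_window: 5 entries, threshold 4
  3: hit index 1
  4: driver got 12
Execution walk:
  rate_window([6, 4, -2, -4, -2], 4) -> None  [called from locate_pivot, line 9]
Log origin:
  1 — locate_pivot, line 8
  2 — rate_window, line 2
  3 — locate_pivot, line 10
A correct fix: line 4: replace `vals[pos]` with `vals[floor]`.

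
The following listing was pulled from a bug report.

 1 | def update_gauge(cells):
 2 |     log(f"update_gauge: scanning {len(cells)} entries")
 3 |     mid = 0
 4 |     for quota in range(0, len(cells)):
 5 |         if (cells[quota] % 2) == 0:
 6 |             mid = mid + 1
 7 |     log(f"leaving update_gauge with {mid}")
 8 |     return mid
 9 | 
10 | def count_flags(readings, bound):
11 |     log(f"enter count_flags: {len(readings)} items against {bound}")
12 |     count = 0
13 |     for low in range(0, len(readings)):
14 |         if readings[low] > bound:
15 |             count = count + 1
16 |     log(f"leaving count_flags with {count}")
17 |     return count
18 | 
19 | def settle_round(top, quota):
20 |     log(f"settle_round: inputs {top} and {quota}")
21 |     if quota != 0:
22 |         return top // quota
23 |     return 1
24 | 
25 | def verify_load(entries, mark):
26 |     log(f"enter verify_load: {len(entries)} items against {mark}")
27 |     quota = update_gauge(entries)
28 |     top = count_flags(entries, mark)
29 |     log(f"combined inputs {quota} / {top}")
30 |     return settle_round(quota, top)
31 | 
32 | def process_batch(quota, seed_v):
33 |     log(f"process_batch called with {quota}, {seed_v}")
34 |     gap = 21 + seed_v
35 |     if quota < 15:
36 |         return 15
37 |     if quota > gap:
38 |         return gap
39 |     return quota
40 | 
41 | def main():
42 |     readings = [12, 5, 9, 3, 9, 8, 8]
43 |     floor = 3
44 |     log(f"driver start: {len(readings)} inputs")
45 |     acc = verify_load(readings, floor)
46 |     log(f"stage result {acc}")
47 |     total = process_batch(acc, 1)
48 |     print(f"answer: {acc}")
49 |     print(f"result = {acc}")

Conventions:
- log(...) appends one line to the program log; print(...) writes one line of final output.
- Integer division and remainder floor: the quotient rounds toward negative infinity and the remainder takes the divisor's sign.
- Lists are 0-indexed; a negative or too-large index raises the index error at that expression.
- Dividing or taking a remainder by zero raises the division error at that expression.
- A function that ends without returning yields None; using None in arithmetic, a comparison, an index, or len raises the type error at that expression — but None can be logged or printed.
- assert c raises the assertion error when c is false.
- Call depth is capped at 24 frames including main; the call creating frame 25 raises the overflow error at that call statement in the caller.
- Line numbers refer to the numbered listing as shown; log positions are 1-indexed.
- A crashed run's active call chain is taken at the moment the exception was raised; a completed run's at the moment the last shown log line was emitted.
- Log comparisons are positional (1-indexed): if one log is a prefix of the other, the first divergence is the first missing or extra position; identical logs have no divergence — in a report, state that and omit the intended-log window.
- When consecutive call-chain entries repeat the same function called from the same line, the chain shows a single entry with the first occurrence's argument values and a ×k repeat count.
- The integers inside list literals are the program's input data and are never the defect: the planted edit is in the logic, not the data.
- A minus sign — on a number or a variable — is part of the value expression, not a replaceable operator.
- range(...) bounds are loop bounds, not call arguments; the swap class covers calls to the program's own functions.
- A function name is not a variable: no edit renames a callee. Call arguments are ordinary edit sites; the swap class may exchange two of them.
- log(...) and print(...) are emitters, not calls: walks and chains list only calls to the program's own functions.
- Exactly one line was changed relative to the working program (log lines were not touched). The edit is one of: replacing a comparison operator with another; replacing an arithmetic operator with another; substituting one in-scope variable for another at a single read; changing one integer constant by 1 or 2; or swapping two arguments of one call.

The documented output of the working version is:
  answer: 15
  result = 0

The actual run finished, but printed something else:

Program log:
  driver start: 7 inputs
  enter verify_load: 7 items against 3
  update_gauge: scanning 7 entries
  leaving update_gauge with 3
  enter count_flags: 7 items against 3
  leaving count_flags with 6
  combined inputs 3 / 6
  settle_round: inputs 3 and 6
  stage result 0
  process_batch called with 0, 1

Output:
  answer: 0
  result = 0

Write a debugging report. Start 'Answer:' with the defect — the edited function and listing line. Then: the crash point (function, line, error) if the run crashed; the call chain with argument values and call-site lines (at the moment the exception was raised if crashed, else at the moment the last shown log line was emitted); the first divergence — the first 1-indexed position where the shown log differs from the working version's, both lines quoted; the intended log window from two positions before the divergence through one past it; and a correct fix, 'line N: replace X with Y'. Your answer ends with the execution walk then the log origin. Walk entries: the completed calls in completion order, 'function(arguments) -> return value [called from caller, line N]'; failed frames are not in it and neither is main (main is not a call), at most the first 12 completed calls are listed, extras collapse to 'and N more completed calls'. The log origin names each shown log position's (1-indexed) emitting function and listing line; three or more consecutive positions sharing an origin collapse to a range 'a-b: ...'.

Answer: the defect is in main at line 48.
The tell: Log streams are identical — the defect surfaces only in the printed output.
Call chain: main -> process_batch(0, 1) (called at line 47).
First divergence: there is none — every log position agrees.
Execution walk:
  update_gauge([12, 5, 9, 3, 9, 8, 8]) -> 3  [called from verify_load, line 27]
  count_flags([12, 5, 9, 3, 9, 8, 8], 3) -> 6  [called from verify_load, line 28]
  settle_round(3, 6) -> 0  [called from verify_load, line 30]
  verify_load([12, 5, 9, 3, 9, 8, 8], 3) -> 0  [called from main, line 45]
  process_batch(0, 1) -> 15  [called from main, line 47]
Log origin:
  1 — main, line 44
  2 — verify_load, line 26
  3 — update_gauge, line 2
  4 — update_gauge, line 7
  5 — count_flags, line 11
  6 — count_flags, line 16
  7 — verify_load, line 29
  8 — settle_round, line 20
  9 — main, line 46
  10 — process_batch, line 33
A correct fix: line 48: replace `acc` with `total`.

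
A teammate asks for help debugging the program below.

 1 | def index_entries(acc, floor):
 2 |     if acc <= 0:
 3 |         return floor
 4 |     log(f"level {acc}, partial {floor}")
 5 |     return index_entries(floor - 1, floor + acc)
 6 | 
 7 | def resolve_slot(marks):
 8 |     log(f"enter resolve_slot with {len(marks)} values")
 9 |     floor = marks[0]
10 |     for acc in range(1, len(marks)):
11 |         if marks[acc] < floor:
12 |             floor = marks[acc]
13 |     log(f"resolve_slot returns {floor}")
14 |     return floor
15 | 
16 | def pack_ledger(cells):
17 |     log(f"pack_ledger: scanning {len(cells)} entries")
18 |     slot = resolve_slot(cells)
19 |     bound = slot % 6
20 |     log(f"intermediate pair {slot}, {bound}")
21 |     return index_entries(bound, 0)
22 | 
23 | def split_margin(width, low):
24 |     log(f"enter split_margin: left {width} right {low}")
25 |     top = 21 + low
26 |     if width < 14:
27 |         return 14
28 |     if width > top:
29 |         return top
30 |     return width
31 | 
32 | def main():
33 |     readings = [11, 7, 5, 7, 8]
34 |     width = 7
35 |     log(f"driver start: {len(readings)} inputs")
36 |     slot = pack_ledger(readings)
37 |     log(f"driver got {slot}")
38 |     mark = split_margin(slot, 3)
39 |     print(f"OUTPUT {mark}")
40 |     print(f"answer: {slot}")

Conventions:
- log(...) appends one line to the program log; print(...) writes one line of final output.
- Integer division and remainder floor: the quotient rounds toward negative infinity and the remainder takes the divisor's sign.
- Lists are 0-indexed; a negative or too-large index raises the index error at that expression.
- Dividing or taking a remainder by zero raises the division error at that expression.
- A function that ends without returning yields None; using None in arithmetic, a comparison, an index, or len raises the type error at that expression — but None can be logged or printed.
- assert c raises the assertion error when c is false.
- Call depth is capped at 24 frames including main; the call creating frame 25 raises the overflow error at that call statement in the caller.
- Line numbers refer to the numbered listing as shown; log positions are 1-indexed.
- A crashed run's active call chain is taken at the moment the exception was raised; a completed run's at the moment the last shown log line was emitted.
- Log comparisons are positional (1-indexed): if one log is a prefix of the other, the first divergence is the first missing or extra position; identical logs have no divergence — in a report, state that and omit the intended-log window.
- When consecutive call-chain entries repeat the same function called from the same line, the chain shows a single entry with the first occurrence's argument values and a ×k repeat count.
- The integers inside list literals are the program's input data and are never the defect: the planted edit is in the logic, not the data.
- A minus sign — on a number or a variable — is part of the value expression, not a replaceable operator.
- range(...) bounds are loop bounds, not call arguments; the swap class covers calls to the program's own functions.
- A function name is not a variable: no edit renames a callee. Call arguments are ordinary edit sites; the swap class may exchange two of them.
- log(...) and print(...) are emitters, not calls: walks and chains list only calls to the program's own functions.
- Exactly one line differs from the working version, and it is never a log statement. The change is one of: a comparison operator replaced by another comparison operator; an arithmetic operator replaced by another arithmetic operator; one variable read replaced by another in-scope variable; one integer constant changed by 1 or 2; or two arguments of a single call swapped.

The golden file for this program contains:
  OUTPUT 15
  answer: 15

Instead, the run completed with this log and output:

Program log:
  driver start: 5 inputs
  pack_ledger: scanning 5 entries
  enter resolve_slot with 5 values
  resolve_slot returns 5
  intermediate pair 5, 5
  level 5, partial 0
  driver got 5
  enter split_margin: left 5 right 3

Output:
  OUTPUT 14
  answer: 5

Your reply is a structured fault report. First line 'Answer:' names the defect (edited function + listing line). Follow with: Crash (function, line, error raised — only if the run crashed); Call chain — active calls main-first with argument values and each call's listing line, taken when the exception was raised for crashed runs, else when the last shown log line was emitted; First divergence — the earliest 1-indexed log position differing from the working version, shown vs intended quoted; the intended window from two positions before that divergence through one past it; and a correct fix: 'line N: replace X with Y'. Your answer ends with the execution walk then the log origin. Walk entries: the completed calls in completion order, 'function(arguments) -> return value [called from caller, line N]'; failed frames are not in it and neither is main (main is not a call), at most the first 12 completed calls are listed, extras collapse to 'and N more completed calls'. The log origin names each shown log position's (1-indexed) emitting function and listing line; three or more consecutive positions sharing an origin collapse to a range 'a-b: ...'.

Answer: the defect is in index_entries at line 5.
Key fact: The log first diverges at position 7: the faulty run prints 'driver got 5' where the working version prints 'level 4, partial 5'.
Call chain: main -> split_margin(5, 3) (called at line 38).
First divergence: position 7; shown 'driver got 5' vs intended 'level 4, partial 5'.
Intended log window:
  5: intermediate pair 5, 5
  6: level 5, partial 0
  7: level 4, partial 5
  8: level 3, partial 9
Execution walk:
  resolve_slot([11, 7, 5, 7, 8]) -> 5  [called from pack_ledger, line 18]
  index_entries(-1, 5) -> 5  [called from index_entries, line 5]
  index_entries(5, 0) -> 5  [called from pack_ledger, line 21]
  pack_ledger([11, 7, 5, 7, 8]) -> 5  [called from main, line 36]
  split_margin(5, 3) -> 14  [called from main, line 38]
Log origins:
  1: emitted by main (line 35)
  2: emitted by pack_ledger (line 17)
  3: emitted by resolve_slot (line 8)
  4: emitted by resolve_slot (line 13)
  5: emitted by pack_ledger (line 20)
  6: emitted by index_entries (line 4)
  7: emitted by main (line 37)
  8: emitted by split_margin (line 24)
A correct fix: line 5: replace `floor - 1` with `acc - 1`.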